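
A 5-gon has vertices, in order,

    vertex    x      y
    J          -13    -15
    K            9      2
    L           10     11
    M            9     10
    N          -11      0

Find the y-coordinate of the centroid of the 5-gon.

Apply the surveyor's formula. First the cross-terms c_i = x_i·y_{i+1} − x_{i+1}·y_i:
  109, 79, 1, 110, 165  ⇒  2A = 464, A = 232.
Then Σ (y_i + y_{i+1})·c_i = -1744, so ȳ = -1744 / (6·232) = -109/87.

-109/87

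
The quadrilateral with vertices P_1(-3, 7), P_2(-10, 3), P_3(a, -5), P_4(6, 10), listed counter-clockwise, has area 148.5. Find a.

12

The doubled signed area Σ (x_i y_{i+1} − x_{i+1} y_i) is linear in a.
With a=0 it equals 213; the coefficient of a is 7 (from the two edges through P_3).
So 7·a + 213 = 2·148.5 = 297 ⇒ a = 12.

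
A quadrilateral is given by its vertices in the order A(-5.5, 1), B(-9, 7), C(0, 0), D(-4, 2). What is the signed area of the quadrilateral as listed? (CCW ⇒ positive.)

Σ = (-29.5) + (0) + (0) + (7) = -22.5
Signed area = Σ/2 = -11.25 (negative ⇒ clockwise traversal).

-11.25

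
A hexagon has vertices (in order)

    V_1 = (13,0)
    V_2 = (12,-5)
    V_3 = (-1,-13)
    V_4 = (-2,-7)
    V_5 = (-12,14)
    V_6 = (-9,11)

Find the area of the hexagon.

Apply the shoelace formula: 2A = Σ (x_i·y_{i+1} − x_{i+1}·y_i), indices taken mod 6.
Σ = (-65) + (-161) + (-19) + (-112) + (-6) + (-143) = -506
Area = |Σ|/2 = 253.

253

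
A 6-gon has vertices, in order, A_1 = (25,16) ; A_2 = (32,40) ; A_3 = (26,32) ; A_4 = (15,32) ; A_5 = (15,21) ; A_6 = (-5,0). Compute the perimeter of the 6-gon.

120

|A_1A_2| = √((7)² + (24)²) = √625 = 25
|A_2A_3| = √((-6)² + (-8)²) = √100 = 10
|A_3A_4| = √((-11)² + (0)²) = √121 = 11
|A_4A_5| = √((0)² + (-11)²) = √121 = 11
|A_5A_6| = √((-20)² + (-21)²) = √841 = 29
|A_6A_1| = √((30)² + (16)²) = √1156 = 34
Perimeter = 25 + 10 + 11 + 11 + 29 + 34 = 120.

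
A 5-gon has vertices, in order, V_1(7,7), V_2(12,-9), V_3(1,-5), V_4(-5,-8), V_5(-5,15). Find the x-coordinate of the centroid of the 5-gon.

409/243

Apply the shoelace formula. First the cross-terms c_i = x_i·y_{i+1} − x_{i+1}·y_i:
  -147, -51, -33, -115, -140  ⇒  2A = -486, A = -243.
Then Σ (x_i + x_{i+1})·c_i = -2454, so x̄ = -2454 / (6·(-243)) = 409/243.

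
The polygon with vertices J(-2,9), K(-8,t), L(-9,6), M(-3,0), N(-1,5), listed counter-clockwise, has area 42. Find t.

The doubled signed area Σ (x_i y_{i+1} − x_{i+1} y_i) is linear in t.
With t=0 it equals 28; the coefficient of t is 7 (from the two edges through K).
So 7·t + 28 = 2·42 = 84 ⇒ t = 8.

8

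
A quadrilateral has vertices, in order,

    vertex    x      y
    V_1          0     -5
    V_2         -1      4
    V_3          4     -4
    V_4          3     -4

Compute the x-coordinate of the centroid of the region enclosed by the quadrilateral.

Apply the shoelace formula. First the cross-terms c_i = x_i·y_{i+1} − x_{i+1}·y_i:
  -5, -12, -4, -15  ⇒  2A = -36, A = -18.
Then Σ (x_i + x_{i+1})·c_i = -104, so x̄ = -104 / (6·(-18)) = 26/27.

26/27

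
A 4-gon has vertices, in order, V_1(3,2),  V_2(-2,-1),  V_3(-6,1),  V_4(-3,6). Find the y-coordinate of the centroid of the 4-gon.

Apply the shoelace (surveyor's) formula. First the cross-terms c_i = x_i·y_{i+1} − x_{i+1}·y_i:
  1, -8, -33, -24  ⇒  2A = -64, A = -32.
Then Σ (y_i + y_{i+1})·c_i = -422, so ȳ = -422 / (6·(-32)) = 211/96.

211/96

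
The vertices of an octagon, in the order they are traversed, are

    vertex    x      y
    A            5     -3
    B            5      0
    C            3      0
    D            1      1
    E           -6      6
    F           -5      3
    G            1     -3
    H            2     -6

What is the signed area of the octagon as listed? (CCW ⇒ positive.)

39

Apply the shoelace (surveyor's) formula: 2A = Σ (x_i·y_{i+1} − x_{i+1}·y_i), indices taken mod 8.
Cross-terms: 15, 0, 3, 12, 12, 12, 0, 24  ⇒  Σ = 78
Signed area = Σ/2 = 39 (positive ⇒ counter-clockwise traversal).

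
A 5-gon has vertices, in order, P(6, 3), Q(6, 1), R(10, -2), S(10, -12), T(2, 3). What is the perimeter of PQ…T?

|PQ| = √((0)² + (-2)²) = √4 = 2
|QR| = √((4)² + (-3)²) = √25 = 5
|RS| = √((0)² + (-10)²) = √100 = 10
|ST| = √((-8)² + (15)²) = √289 = 17
|TP| = √((4)² + (0)²) = √16 = 4
Perimeter = 2 + 5 + 10 + 17 + 4 = 38.

38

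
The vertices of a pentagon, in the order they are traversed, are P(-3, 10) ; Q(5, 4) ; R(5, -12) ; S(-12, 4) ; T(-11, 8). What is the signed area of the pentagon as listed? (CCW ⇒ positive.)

-202

Apply the shoelace formula: 2A = Σ (x_i·y_{i+1} − x_{i+1}·y_i), indices taken mod 5.
Cross-terms: -62, -80, -124, -52, -86  ⇒  Σ = -404
Signed area = Σ/2 = -202 (negative ⇒ clockwise traversal).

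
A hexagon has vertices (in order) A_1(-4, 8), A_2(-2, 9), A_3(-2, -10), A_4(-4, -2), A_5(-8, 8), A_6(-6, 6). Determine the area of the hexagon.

45

Apply the shoelace (surveyor's) formula: 2A = Σ (x_i·y_{i+1} − x_{i+1}·y_i), indices taken mod 6.
Σ = (-20) + (38) + (-36) + (-48) + (0) + (-24) = -90
Area = |Σ|/2 = 45.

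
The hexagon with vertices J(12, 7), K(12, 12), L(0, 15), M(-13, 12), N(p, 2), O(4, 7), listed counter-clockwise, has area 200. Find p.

Write out the shoelace sum; only the two edges meeting at N involve p:
2·Area = [((-13)·2 − p·12) + (p·7 − 4·2)] + 379
       = -5·p + 345 = 400
⇒ p = -11.

-11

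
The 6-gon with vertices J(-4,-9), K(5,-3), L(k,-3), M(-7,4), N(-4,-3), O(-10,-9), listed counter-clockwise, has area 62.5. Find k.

1

Write out the shoelace sum; only the two edges meeting at L involve k:
2·Area = [(5·(-3) − k·(-3)) + (k·4 − (-7)·(-3))] + 154
       = 7·k + 118 = 125
⇒ k = 1.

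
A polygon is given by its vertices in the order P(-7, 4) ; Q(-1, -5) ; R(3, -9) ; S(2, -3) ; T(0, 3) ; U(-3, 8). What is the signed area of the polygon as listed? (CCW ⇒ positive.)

Apply the shoelace (surveyor's) formula: 2A = Σ (x_i·y_{i+1} − x_{i+1}·y_i), indices taken mod 6.
Σ = (39) + (24) + (9) + (6) + (9) + (44) = 131
Signed area = Σ/2 = 65.5 (positive ⇒ counter-clockwise traversal).

65.5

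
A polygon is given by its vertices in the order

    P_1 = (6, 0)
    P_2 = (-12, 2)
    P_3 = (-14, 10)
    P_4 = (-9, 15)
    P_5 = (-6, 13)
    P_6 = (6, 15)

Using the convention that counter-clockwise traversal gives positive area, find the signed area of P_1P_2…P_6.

Cross-terms: 12, -92, -120, -27, -168, -90  ⇒  Σ = -485
Signed area = Σ/2 = -242.5 (negative ⇒ clockwise traversal).

-242.5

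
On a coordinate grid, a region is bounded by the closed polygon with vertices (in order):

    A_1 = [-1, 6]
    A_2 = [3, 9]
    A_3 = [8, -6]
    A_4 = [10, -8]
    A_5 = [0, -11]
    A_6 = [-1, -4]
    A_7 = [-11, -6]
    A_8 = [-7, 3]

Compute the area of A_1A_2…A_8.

A_1→A_2: (-1)(9) − (3)(6) = -27
A_2→A_3: (3)(-6) − (8)(9) = -90
A_3→A_4: (8)(-8) − (10)(-6) = -4
A_4→A_5: (10)(-11) − (0)(-8) = -110
A_5→A_6: (0)(-4) − (-1)(-11) = -11
A_6→A_7: (-1)(-6) − (-11)(-4) = -38
A_7→A_8: (-11)(3) − (-7)(-6) = -75
A_8→A_1: (-7)(6) − (-1)(3) = -39
Σ = -394
Area = |Σ|/2 = 197.

197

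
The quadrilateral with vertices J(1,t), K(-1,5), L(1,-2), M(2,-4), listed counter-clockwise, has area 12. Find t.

6

Write out the shoelace sum; only the two edges meeting at J involve t:
2·Area = [(2·t − 1·(-4)) + (1·5 − (-1)·t)] + -3
       = 3·t + 6 = 24
⇒ t = 6.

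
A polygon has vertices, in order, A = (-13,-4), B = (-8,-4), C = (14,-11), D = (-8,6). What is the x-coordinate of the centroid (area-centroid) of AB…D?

-7/3

Apply the surveyor's formula. First the cross-terms c_i = x_i·y_{i+1} − x_{i+1}·y_i:
  20, 144, -4, 110  ⇒  2A = 270, A = 135.
Then Σ (x_i + x_{i+1})·c_i = -1890, so x̄ = -1890 / (6·135) = -7/3.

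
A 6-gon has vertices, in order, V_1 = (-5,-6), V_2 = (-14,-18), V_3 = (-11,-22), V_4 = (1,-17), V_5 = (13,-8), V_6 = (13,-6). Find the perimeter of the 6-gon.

68

|V_1V_2| = √((-9)² + (-12)²) = √225 = 15
|V_2V_3| = √((3)² + (-4)²) = √25 = 5
|V_3V_4| = √((12)² + (5)²) = √169 = 13
|V_4V_5| = √((12)² + (9)²) = √225 = 15
|V_5V_6| = √((0)² + (2)²) = √4 = 2
|V_6V_1| = √((-18)² + (0)²) = √324 = 18
Perimeter = 15 + 5 + 13 + 15 + 2 + 18 = 68.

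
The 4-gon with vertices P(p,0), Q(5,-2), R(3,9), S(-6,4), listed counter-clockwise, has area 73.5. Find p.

Write out the shoelace sum; only the two edges meeting at P involve p:
2·Area = [((-6)·0 − p·4) + (p·(-2) − 5·0)] + 117
       = -6·p + 117 = 147
⇒ p = -5.

-5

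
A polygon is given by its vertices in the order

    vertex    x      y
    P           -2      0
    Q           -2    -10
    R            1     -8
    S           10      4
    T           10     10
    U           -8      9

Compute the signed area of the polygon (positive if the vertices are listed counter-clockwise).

189

Apply the shoelace (surveyor's) formula: 2A = Σ (x_i·y_{i+1} − x_{i+1}·y_i), indices taken mod 6.
Σ = (20) + (26) + (84) + (60) + (170) + (18) = 378
Signed area = Σ/2 = 189 (positive ⇒ counter-clockwise traversal).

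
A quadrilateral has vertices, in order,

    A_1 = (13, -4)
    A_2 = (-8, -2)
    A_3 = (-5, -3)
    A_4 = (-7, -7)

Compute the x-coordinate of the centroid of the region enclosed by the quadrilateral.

Apply the surveyor's formula. First the cross-terms c_i = x_i·y_{i+1} − x_{i+1}·y_i:
  -58, 14, 14, 119  ⇒  2A = 89, A = 44.5.
Then Σ (x_i + x_{i+1})·c_i = 74, so x̄ = 74 / (6·44.5) = 74/267.

74/267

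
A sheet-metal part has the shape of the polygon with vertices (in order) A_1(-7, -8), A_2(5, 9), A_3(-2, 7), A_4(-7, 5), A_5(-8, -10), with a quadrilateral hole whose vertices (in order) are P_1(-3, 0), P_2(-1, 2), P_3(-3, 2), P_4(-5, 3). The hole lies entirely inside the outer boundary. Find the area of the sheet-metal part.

Outer boundary:
Apply the surveyor's formula: 2A = Σ (x_i·y_{i+1} − x_{i+1}·y_i), indices taken mod 5.
Cross-terms: -23, 53, 39, 110, -6  ⇒  Σ = 173
Area = |Σ|/2 = 86.5.
Hole:
Apply the shoelace (surveyor's) formula: 2A = Σ (x_i·y_{i+1} − x_{i+1}·y_i), indices taken mod 4.
Cross-terms: -6, 4, 1, 9  ⇒  Σ = 8
Area = |Σ|/2 = 4.
Net area = 86.5 − 4 = 82.5.

82.5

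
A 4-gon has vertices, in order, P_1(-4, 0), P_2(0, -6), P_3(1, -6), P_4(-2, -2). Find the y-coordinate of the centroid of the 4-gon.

Apply Gauss's area formula. First the cross-terms c_i = x_i·y_{i+1} − x_{i+1}·y_i:
  24, 6, -14, -8  ⇒  2A = 8, A = 4.
Then Σ (y_i + y_{i+1})·c_i = -88, so ȳ = -88 / (6·4) = -11/3.

-11/3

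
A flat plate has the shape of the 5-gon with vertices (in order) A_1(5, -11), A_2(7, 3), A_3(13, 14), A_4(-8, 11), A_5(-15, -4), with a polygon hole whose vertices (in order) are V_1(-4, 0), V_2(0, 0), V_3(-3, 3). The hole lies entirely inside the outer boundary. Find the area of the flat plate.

Outer boundary:
Apply the surveyor's formula: 2A = Σ (x_i·y_{i+1} − x_{i+1}·y_i), indices taken mod 5.
Σ = (92) + (59) + (255) + (197) + (185) = 788
Area = |Σ|/2 = 394.
Hole:
V_1→V_2: (-4)(0) − (0)(0) = 0
V_2→V_3: (0)(3) − (-3)(0) = 0
V_3→V_1: (-3)(0) − (-4)(3) = 12
Σ = 12
Area = |Σ|/2 = 6.
Net area = 394 − 6 = 388.

388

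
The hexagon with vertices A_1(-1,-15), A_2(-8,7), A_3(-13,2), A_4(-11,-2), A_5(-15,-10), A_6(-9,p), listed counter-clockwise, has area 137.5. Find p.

-11

Write out the shoelace sum; only the two edges meeting at A_6 involve p:
2·Area = [((-15)·p − (-9)·(-10)) + ((-9)·(-15) − (-1)·p)] + 76
       = -14·p + 121 = 275
⇒ p = -11.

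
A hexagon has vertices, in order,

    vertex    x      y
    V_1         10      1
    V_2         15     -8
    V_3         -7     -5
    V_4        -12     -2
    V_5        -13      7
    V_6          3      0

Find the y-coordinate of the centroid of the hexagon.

Apply the shoelace (surveyor's) formula. First the cross-terms c_i = x_i·y_{i+1} − x_{i+1}·y_i:
  -95, -131, -46, -110, -21, 3  ⇒  2A = -400, A = -200.
Then Σ (y_i + y_{i+1})·c_i = 1996, so ȳ = 1996 / (6·(-200)) = -499/300.

-499/300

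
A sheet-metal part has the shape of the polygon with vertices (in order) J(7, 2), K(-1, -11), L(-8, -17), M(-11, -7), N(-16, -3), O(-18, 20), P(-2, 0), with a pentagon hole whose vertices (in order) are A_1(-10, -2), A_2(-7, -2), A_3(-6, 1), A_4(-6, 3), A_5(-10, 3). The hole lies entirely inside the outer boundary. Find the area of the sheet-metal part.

Outer boundary:
Σ = (-75) + (-71) + (-131) + (-79) + (-374) + (40) + (-4) = -694
Area = |Σ|/2 = 347.
Hole:
A_1→A_2: (-10)(-2) − (-7)(-2) = 6
A_2→A_3: (-7)(1) − (-6)(-2) = -19
A_3→A_4: (-6)(3) − (-6)(1) = -12
A_4→A_5: (-6)(3) − (-10)(3) = 12
A_5→A_1: (-10)(-2) − (-10)(3) = 50
Σ = 37
Area = |Σ|/2 = 18.5.
Net area = 347 − 18.5 = 328.5.

328.5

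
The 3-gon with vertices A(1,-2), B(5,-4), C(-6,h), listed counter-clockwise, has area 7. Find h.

5

Write out the shoelace sum; only the two edges meeting at C involve h:
2·Area = [(5·h − (-6)·(-4)) + ((-6)·(-2) − 1·h)] + 6
       = 4·h + -6 = 14
⇒ h = 5.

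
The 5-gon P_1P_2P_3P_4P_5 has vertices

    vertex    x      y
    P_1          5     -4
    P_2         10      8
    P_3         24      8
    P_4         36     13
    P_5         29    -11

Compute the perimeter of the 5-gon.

|P_1P_2| = √((5)² + (12)²) = √169 = 13
|P_2P_3| = √((14)² + (0)²) = √196 = 14
|P_3P_4| = √((12)² + (5)²) = √169 = 13
|P_4P_5| = √((-7)² + (-24)²) = √625 = 25
|P_5P_1| = √((-24)² + (7)²) = √625 = 25
Perimeter = 13 + 14 + 13 + 25 + 25 = 90.

90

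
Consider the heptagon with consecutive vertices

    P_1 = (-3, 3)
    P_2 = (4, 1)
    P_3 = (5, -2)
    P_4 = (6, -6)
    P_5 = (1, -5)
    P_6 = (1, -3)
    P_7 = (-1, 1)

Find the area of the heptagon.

35

Apply the surveyor's formula: 2A = Σ (x_i·y_{i+1} − x_{i+1}·y_i), indices taken mod 7.
Σ = (-15) + (-13) + (-18) + (-24) + (2) + (-2) + (0) = -70
Area = |Σ|/2 = 35.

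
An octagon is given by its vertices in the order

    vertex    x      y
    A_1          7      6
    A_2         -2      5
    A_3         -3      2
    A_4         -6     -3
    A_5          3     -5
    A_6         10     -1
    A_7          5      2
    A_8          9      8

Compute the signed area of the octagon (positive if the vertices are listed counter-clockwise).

Apply the shoelace formula: 2A = Σ (x_i·y_{i+1} − x_{i+1}·y_i), indices taken mod 8.
Σ = (47) + (11) + (21) + (39) + (47) + (25) + (22) + (-2) = 210
Signed area = Σ/2 = 105 (positive ⇒ counter-clockwise traversal).

105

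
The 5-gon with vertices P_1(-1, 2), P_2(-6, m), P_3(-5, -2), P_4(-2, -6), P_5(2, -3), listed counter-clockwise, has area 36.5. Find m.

The doubled signed area Σ (x_i y_{i+1} − x_{i+1} y_i) is linear in m.
With m=0 it equals 69; the coefficient of m is 4 (from the two edges through P_2).
So 4·m + 69 = 2·36.5 = 73 ⇒ m = 1.

1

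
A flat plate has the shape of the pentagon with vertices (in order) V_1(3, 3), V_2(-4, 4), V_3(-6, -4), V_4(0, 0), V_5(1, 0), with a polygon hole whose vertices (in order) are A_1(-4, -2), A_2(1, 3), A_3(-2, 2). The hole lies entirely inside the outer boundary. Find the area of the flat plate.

Outer boundary:
Apply the shoelace formula: 2A = Σ (x_i·y_{i+1} − x_{i+1}·y_i), indices taken mod 5.
Cross-terms: 24, 40, 0, 0, 3  ⇒  Σ = 67
Area = |Σ|/2 = 33.5.
Hole:
A_1→A_2: (-4)(3) − (1)(-2) = -10
A_2→A_3: (1)(2) − (-2)(3) = 8
A_3→A_1: (-2)(-2) − (-4)(2) = 12
Σ = 10
Area = |Σ|/2 = 5.
Net area = 33.5 − 5 = 28.5.

28.5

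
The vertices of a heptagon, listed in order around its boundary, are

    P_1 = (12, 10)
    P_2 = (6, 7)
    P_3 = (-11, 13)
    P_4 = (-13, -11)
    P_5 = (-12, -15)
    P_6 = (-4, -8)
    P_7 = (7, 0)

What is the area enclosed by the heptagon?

347

Σ = (24) + (155) + (290) + (63) + (36) + (56) + (70) = 694
Area = |Σ|/2 = 347.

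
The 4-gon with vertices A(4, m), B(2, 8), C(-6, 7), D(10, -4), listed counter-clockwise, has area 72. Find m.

Write out the shoelace sum; only the two edges meeting at A involve m:
2·Area = [(10·m − 4·(-4)) + (4·8 − 2·m)] + 16
       = 8·m + 64 = 144
⇒ m = 10.

10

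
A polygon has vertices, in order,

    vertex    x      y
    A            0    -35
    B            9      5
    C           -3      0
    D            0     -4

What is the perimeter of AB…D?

90

|AB| = √((9)² + (40)²) = √1681 = 41
|BC| = √((-12)² + (-5)²) = √169 = 13
|CD| = √((3)² + (-4)²) = √25 = 5
|DA| = √((0)² + (-31)²) = √961 = 31
Perimeter = 41 + 13 + 5 + 31 = 90.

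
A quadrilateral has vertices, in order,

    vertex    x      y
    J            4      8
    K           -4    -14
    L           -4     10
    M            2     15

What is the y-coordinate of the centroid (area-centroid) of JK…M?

207/61

Apply the surveyor's formula. First the cross-terms c_i = x_i·y_{i+1} − x_{i+1}·y_i:
  -24, -96, -80, -44  ⇒  2A = -244, A = -122.
Then Σ (y_i + y_{i+1})·c_i = -2484, so ȳ = -2484 / (6·(-122)) = 207/61.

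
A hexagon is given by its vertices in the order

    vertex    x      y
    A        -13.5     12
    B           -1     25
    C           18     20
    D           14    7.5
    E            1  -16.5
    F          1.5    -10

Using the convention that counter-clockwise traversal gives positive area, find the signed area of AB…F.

-640.625

Apply the shoelace formula: 2A = Σ (x_i·y_{i+1} − x_{i+1}·y_i), indices taken mod 6.
A→B: (-13.5)(25) − (-1)(12) = -325.5
B→C: (-1)(20) − (18)(25) = -470
C→D: (18)(7.5) − (14)(20) = -145
D→E: (14)(-16.5) − (1)(7.5) = -238.5
E→F: (1)(-10) − (1.5)(-16.5) = 14.75
F→A: (1.5)(12) − (-13.5)(-10) = -117
Σ = -1281.25
Signed area = Σ/2 = -640.625 (negative ⇒ clockwise traversal).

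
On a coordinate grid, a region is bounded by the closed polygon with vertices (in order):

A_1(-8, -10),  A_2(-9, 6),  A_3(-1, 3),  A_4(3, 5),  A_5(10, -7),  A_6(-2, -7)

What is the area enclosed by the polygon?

Apply the surveyor's formula: 2A = Σ (x_i·y_{i+1} − x_{i+1}·y_i), indices taken mod 6.
Cross-terms: -138, -21, -14, -71, -84, -36  ⇒  Σ = -364
Area = |Σ|/2 = 182.

182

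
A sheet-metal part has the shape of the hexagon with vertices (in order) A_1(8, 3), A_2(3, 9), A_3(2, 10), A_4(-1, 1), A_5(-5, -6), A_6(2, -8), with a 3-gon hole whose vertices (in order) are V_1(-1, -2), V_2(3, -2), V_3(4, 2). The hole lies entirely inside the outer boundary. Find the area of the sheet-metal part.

102

Outer boundary:
Apply the surveyor's formula: 2A = Σ (x_i·y_{i+1} − x_{i+1}·y_i), indices taken mod 6.
A_1→A_2: (8)(9) − (3)(3) = 63
A_2→A_3: (3)(10) − (2)(9) = 12
A_3→A_4: (2)(1) − (-1)(10) = 12
A_4→A_5: (-1)(-6) − (-5)(1) = 11
A_5→A_6: (-5)(-8) − (2)(-6) = 52
A_6→A_1: (2)(3) − (8)(-8) = 70
Σ = 220
Area = |Σ|/2 = 110.
Hole:
Apply the shoelace formula: 2A = Σ (x_i·y_{i+1} − x_{i+1}·y_i), indices taken mod 3.
V_1→V_2: (-1)(-2) − (3)(-2) = 8
V_2→V_3: (3)(2) − (4)(-2) = 14
V_3→V_1: (4)(-2) − (-1)(2) = -6
Σ = 16
Area = |Σ|/2 = 8.
Net area = 110 − 8 = 102.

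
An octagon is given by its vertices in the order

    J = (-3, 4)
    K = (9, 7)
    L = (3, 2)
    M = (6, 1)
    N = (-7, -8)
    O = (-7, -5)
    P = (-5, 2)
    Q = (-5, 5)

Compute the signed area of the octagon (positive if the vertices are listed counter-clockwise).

-95

J→K: (-3)(7) − (9)(4) = -57
K→L: (9)(2) − (3)(7) = -3
L→M: (3)(1) − (6)(2) = -9
M→N: (6)(-8) − (-7)(1) = -41
N→O: (-7)(-5) − (-7)(-8) = -21
O→P: (-7)(2) − (-5)(-5) = -39
P→Q: (-5)(5) − (-5)(2) = -15
Q→J: (-5)(4) − (-3)(5) = -5
Σ = -190
Signed area = Σ/2 = -95 (negative ⇒ clockwise traversal).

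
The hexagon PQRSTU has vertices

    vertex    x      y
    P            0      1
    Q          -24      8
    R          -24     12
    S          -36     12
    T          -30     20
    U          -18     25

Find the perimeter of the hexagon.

|PQ| = √((-24)² + (7)²) = √625 = 25
|QR| = √((0)² + (4)²) = √16 = 4
|RS| = √((-12)² + (0)²) = √144 = 12
|ST| = √((6)² + (8)²) = √100 = 10
|TU| = √((12)² + (5)²) = √169 = 13
|UP| = √((18)² + (-24)²) = √900 = 30
Perimeter = 25 + 4 + 12 + 10 + 13 + 30 = 94.

94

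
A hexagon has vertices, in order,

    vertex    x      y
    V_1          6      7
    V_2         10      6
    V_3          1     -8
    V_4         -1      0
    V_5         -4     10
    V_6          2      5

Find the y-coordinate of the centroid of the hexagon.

Apply Gauss's area formula. First the cross-terms c_i = x_i·y_{i+1} − x_{i+1}·y_i:
  -34, -86, -8, -10, -40, -16  ⇒  2A = -194, A = -97.
Then Σ (y_i + y_{i+1})·c_i = -1098, so ȳ = -1098 / (6·(-97)) = 183/97.

183/97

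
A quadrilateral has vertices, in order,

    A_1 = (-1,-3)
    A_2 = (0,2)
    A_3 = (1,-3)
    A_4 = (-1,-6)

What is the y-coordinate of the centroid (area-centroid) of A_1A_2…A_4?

-7/3

Apply Gauss's area formula. First the cross-terms c_i = x_i·y_{i+1} − x_{i+1}·y_i:
  -2, -2, -9, -3  ⇒  2A = -16, A = -8.
Then Σ (y_i + y_{i+1})·c_i = 112, so ȳ = 112 / (6·(-8)) = -7/3.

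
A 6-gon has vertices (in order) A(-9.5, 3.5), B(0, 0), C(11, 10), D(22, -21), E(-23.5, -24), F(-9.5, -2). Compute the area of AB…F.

852.875

Apply the shoelace formula: 2A = Σ (x_i·y_{i+1} − x_{i+1}·y_i), indices taken mod 6.
Σ = (0) + (0) + (-451) + (-1021.5) + (-181) + (-52.25) = -1705.75
Area = |Σ|/2 = 852.875.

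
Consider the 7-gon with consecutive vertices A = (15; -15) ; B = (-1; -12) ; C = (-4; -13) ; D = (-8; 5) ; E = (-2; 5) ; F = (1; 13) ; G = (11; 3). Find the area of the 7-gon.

382.5

Apply the shoelace formula: 2A = Σ (x_i·y_{i+1} − x_{i+1}·y_i), indices taken mod 7.
Σ = (-195) + (-35) + (-124) + (-30) + (-31) + (-140) + (-210) = -765
Area = |Σ|/2 = 382.5.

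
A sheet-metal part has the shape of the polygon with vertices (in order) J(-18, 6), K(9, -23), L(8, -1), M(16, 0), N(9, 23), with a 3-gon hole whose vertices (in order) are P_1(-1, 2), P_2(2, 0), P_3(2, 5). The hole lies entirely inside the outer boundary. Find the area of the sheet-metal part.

686

Outer boundary:
J→K: (-18)(-23) − (9)(6) = 360
K→L: (9)(-1) − (8)(-23) = 175
L→M: (8)(0) − (16)(-1) = 16
M→N: (16)(23) − (9)(0) = 368
N→J: (9)(6) − (-18)(23) = 468
Σ = 1387
Area = |Σ|/2 = 693.5.
Hole:
Apply the surveyor's formula: 2A = Σ (x_i·y_{i+1} − x_{i+1}·y_i), indices taken mod 3.
Cross-terms: -4, 10, 9  ⇒  Σ = 15
Area = |Σ|/2 = 7.5.
Net area = 693.5 − 7.5 = 686.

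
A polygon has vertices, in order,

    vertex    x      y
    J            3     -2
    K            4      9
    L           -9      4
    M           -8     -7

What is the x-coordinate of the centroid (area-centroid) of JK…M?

Apply the shoelace (surveyor's) formula. First the cross-terms c_i = x_i·y_{i+1} − x_{i+1}·y_i:
  35, 97, 95, 37  ⇒  2A = 264, A = 132.
Then Σ (x_i + x_{i+1})·c_i = -2040, so x̄ = -2040 / (6·132) = -85/33.

-85/33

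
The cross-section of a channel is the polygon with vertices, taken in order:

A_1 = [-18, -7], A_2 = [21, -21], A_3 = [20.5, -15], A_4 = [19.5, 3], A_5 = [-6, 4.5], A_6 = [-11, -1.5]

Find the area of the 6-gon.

604.375

Apply Gauss's area formula: 2A = Σ (x_i·y_{i+1} − x_{i+1}·y_i), indices taken mod 6.
Σ = (525) + (115.5) + (354) + (105.75) + (58.5) + (50) = 1208.75
Area = |Σ|/2 = 604.375.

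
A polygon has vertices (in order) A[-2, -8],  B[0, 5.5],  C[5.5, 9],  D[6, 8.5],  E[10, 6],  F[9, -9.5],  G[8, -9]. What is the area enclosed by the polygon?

166.75

Apply the shoelace formula: 2A = Σ (x_i·y_{i+1} − x_{i+1}·y_i), indices taken mod 7.
Cross-terms: -11, -30.25, -7.25, -49, -149, -5, -82  ⇒  Σ = -333.5
Area = |Σ|/2 = 166.75.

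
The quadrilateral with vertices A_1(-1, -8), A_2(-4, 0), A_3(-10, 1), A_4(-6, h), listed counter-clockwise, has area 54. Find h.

-10

Write out the shoelace sum; only the two edges meeting at A_4 involve h:
2·Area = [((-10)·h − (-6)·1) + ((-6)·(-8) − (-1)·h)] + -36
       = -9·h + 18 = 108
⇒ h = -10.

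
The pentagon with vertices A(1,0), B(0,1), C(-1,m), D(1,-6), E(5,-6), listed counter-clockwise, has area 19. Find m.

0

Write out the shoelace sum; only the two edges meeting at C involve m:
2·Area = [(0·m − (-1)·1) + ((-1)·(-6) − 1·m)] + 31
       = -1·m + 38 = 38
⇒ m = 0.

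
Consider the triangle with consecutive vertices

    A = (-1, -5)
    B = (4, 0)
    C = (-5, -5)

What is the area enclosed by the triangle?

A→B: (-1)(0) − (4)(-5) = 20
B→C: (4)(-5) − (-5)(0) = -20
C→A: (-5)(-5) − (-1)(-5) = 20
Σ = 20
Area = |Σ|/2 = 10.

10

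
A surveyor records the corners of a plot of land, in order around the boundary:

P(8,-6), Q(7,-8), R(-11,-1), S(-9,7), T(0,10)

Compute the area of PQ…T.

Σ = (-22) + (-95) + (-86) + (-90) + (-80) = -373
Area = |Σ|/2 = 186.5.

186.5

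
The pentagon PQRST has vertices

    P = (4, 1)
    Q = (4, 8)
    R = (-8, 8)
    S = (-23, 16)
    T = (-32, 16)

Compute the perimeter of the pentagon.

84

|PQ| = √((0)² + (7)²) = √49 = 7
|QR| = √((-12)² + (0)²) = √144 = 12
|RS| = √((-15)² + (8)²) = √289 = 17
|ST| = √((-9)² + (0)²) = √81 = 9
|TP| = √((36)² + (-15)²) = √1521 = 39
Perimeter = 7 + 12 + 17 + 9 + 39 = 84.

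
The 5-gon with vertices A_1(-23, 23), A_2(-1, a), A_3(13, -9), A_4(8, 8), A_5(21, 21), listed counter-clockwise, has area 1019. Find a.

The doubled signed area Σ (x_i y_{i+1} − x_{i+1} y_i) is linear in a.
With a=0 it equals 1174; the coefficient of a is -36 (from the two edges through A_2).
So -36·a + 1174 = 2·1019 = 2038 ⇒ a = -24.

-24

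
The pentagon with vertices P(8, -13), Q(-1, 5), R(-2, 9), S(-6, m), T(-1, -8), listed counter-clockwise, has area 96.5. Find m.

14

Write out the shoelace sum; only the two edges meeting at S involve m:
2·Area = [((-2)·m − (-6)·9) + ((-6)·(-8) − (-1)·m)] + 105
       = -1·m + 207 = 193
⇒ m = 14.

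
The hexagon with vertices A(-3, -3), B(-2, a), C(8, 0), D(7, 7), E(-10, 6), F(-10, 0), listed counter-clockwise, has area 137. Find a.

The doubled signed area Σ (x_i y_{i+1} − x_{i+1} y_i) is linear in a.
With a=0 it equals 252; the coefficient of a is -11 (from the two edges through B).
So -11·a + 252 = 2·137 = 274 ⇒ a = -2.

-2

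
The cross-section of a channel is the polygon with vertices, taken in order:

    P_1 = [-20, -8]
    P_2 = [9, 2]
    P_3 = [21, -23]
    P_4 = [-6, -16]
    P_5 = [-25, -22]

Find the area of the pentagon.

Apply the shoelace formula: 2A = Σ (x_i·y_{i+1} − x_{i+1}·y_i), indices taken mod 5.
Σ = (32) + (-249) + (-474) + (-268) + (-240) = -1199
Area = |Σ|/2 = 599.5.

599.5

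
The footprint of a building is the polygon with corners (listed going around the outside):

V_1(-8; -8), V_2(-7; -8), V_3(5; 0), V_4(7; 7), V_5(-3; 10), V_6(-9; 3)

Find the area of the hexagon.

175.5

Cross-terms: 8, 40, 35, 91, 81, 96  ⇒  Σ = 351
Area = |Σ|/2 = 175.5.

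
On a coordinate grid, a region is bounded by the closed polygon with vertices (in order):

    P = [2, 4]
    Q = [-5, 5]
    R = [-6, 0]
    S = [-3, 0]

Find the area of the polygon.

Apply the shoelace (surveyor's) formula: 2A = Σ (x_i·y_{i+1} − x_{i+1}·y_i), indices taken mod 4.
Cross-terms: 30, 30, 0, -12  ⇒  Σ = 48
Area = |Σ|/2 = 24.

24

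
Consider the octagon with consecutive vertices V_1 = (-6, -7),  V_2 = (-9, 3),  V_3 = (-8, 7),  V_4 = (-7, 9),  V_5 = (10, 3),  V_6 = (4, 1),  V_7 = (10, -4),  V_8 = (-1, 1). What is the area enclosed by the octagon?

131.5

Apply the surveyor's formula: 2A = Σ (x_i·y_{i+1} − x_{i+1}·y_i), indices taken mod 8.
Σ = (-81) + (-39) + (-23) + (-111) + (-2) + (-26) + (6) + (13) = -263
Area = |Σ|/2 = 131.5.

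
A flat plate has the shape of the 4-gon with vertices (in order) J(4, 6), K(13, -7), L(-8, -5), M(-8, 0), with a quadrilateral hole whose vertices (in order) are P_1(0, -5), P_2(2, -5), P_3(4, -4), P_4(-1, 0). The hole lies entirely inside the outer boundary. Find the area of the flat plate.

146

Outer boundary:
Apply Gauss's area formula: 2A = Σ (x_i·y_{i+1} − x_{i+1}·y_i), indices taken mod 4.
Cross-terms: -106, -121, -40, -48  ⇒  Σ = -315
Area = |Σ|/2 = 157.5.
Hole:
Apply the shoelace (surveyor's) formula: 2A = Σ (x_i·y_{i+1} − x_{i+1}·y_i), indices taken mod 4.
Cross-terms: 10, 12, -4, 5  ⇒  Σ = 23
Area = |Σ|/2 = 11.5.
Net area = 157.5 − 11.5 = 146.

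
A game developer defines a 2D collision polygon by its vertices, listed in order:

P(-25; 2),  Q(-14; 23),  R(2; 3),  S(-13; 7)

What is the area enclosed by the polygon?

Σ = (-547) + (-88) + (53) + (149) = -433
Area = |Σ|/2 = 216.5.

216.5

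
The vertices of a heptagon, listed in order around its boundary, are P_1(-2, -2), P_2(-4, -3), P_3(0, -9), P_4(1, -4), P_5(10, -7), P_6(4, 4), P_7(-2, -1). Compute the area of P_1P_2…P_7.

Apply the shoelace formula: 2A = Σ (x_i·y_{i+1} − x_{i+1}·y_i), indices taken mod 7.
P_1→P_2: (-2)(-3) − (-4)(-2) = -2
P_2→P_3: (-4)(-9) − (0)(-3) = 36
P_3→P_4: (0)(-4) − (1)(-9) = 9
P_4→P_5: (1)(-7) − (10)(-4) = 33
P_5→P_6: (10)(4) − (4)(-7) = 68
P_6→P_7: (4)(-1) − (-2)(4) = 4
P_7→P_1: (-2)(-2) − (-2)(-1) = 2
Σ = 150
Area = |Σ|/2 = 75.

75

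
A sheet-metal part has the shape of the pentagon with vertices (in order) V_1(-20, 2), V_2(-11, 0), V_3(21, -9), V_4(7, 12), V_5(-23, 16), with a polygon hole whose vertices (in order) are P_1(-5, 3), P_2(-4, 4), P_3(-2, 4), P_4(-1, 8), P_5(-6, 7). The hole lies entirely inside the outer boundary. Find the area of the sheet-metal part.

Outer boundary:
Apply Gauss's area formula: 2A = Σ (x_i·y_{i+1} − x_{i+1}·y_i), indices taken mod 5.
V_1→V_2: (-20)(0) − (-11)(2) = 22
V_2→V_3: (-11)(-9) − (21)(0) = 99
V_3→V_4: (21)(12) − (7)(-9) = 315
V_4→V_5: (7)(16) − (-23)(12) = 388
V_5→V_1: (-23)(2) − (-20)(16) = 274
Σ = 1098
Area = |Σ|/2 = 549.
Hole:
Σ = (-8) + (-8) + (-12) + (41) + (17) = 30
Area = |Σ|/2 = 15.
Net area = 549 − 15 = 534.

534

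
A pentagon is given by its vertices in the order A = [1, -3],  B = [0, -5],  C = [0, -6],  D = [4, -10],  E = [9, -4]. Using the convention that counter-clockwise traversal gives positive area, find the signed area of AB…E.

35

Apply the shoelace (surveyor's) formula: 2A = Σ (x_i·y_{i+1} − x_{i+1}·y_i), indices taken mod 5.
Cross-terms: -5, 0, 24, 74, -23  ⇒  Σ = 70
Signed area = Σ/2 = 35 (positive ⇒ counter-clockwise traversal).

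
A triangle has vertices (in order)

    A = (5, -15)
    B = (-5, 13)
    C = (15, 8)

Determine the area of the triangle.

Σ = (-10) + (-235) + (-265) = -510
Area = |Σ|/2 = 255.

255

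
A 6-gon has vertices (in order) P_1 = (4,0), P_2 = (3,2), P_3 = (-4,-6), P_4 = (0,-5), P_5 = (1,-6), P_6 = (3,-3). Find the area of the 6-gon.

P_1→P_2: (4)(2) − (3)(0) = 8
P_2→P_3: (3)(-6) − (-4)(2) = -10
P_3→P_4: (-4)(-5) − (0)(-6) = 20
P_4→P_5: (0)(-6) − (1)(-5) = 5
P_5→P_6: (1)(-3) − (3)(-6) = 15
P_6→P_1: (3)(0) − (4)(-3) = 12
Σ = 50
Area = |Σ|/2 = 25.

25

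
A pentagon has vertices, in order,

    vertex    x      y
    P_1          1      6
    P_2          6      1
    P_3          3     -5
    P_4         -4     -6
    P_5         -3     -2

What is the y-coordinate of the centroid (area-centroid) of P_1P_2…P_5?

Apply the shoelace formula. First the cross-terms c_i = x_i·y_{i+1} − x_{i+1}·y_i:
  -35, -33, -38, -10, -16  ⇒  2A = -132, A = -66.
Then Σ (y_i + y_{i+1})·c_i = 321, so ȳ = 321 / (6·(-66)) = -107/132.

-107/132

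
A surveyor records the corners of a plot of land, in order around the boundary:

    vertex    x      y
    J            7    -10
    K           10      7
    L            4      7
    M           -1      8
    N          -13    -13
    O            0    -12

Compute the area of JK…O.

Apply the shoelace formula: 2A = Σ (x_i·y_{i+1} − x_{i+1}·y_i), indices taken mod 6.
Σ = (149) + (42) + (39) + (117) + (156) + (84) = 587
Area = |Σ|/2 = 293.5.

293.5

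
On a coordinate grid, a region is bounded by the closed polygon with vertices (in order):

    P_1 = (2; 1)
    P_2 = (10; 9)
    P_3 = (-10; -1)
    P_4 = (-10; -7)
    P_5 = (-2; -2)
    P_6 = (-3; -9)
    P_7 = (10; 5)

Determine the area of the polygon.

120.5

Apply the shoelace (surveyor's) formula: 2A = Σ (x_i·y_{i+1} − x_{i+1}·y_i), indices taken mod 7.
P_1→P_2: (2)(9) − (10)(1) = 8
P_2→P_3: (10)(-1) − (-10)(9) = 80
P_3→P_4: (-10)(-7) − (-10)(-1) = 60
P_4→P_5: (-10)(-2) − (-2)(-7) = 6
P_5→P_6: (-2)(-9) − (-3)(-2) = 12
P_6→P_7: (-3)(5) − (10)(-9) = 75
P_7→P_1: (10)(1) − (2)(5) = 0
Σ = 241
Area = |Σ|/2 = 120.5.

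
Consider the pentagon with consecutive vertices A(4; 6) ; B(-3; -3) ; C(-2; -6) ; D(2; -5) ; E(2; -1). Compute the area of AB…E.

32

Apply the surveyor's formula: 2A = Σ (x_i·y_{i+1} − x_{i+1}·y_i), indices taken mod 5.
A→B: (4)(-3) − (-3)(6) = 6
B→C: (-3)(-6) − (-2)(-3) = 12
C→D: (-2)(-5) − (2)(-6) = 22
D→E: (2)(-1) − (2)(-5) = 8
E→A: (2)(6) − (4)(-1) = 16
Σ = 64
Area = |Σ|/2 = 32.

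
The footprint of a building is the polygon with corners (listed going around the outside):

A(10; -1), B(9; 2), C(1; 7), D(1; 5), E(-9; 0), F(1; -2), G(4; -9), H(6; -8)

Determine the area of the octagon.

Cross-terms: 29, 61, -2, 45, 18, -1, 22, 74  ⇒  Σ = 246
Area = |Σ|/2 = 123.

123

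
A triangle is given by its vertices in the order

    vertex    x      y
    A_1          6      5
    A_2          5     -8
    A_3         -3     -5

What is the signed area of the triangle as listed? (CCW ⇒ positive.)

Apply the shoelace formula: 2A = Σ (x_i·y_{i+1} − x_{i+1}·y_i), indices taken mod 3.
A_1→A_2: (6)(-8) − (5)(5) = -73
A_2→A_3: (5)(-5) − (-3)(-8) = -49
A_3→A_1: (-3)(5) − (6)(-5) = 15
Σ = -107
Signed area = Σ/2 = -53.5 (negative ⇒ clockwise traversal).

-53.5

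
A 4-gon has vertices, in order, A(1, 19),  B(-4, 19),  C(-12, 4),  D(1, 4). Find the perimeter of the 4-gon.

|AB| = √((-5)² + (0)²) = √25 = 5
|BC| = √((-8)² + (-15)²) = √289 = 17
|CD| = √((13)² + (0)²) = √169 = 13
|DA| = √((0)² + (15)²) = √225 = 15
Perimeter = 5 + 17 + 13 + 15 = 50.

50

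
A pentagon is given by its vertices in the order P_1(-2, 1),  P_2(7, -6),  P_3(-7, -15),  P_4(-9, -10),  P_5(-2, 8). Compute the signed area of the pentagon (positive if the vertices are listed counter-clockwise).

Cross-terms: 5, -147, -65, -92, 14  ⇒  Σ = -285
Signed area = Σ/2 = -142.5 (negative ⇒ clockwise traversal).

-142.5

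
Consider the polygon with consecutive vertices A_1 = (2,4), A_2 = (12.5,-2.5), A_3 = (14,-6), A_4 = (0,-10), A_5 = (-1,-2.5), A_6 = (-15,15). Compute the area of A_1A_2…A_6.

Cross-terms: -55, -40, -140, -10, -52.5, -90  ⇒  Σ = -387.5
Area = |Σ|/2 = 193.75.

193.75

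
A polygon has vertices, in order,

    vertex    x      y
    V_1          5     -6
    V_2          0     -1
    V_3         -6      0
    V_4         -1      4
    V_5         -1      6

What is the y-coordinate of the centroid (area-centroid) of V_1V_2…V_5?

Apply the shoelace formula. First the cross-terms c_i = x_i·y_{i+1} − x_{i+1}·y_i:
  -5, -6, -24, -2, -24  ⇒  2A = -61, A = -30.5.
Then Σ (y_i + y_{i+1})·c_i = -75, so ȳ = -75 / (6·(-30.5)) = 25/61.

25/61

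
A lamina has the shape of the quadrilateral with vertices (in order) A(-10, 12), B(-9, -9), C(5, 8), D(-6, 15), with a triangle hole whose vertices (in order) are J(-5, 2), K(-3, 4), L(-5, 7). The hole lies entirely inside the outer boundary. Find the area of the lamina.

181

Outer boundary:
Apply the shoelace (surveyor's) formula: 2A = Σ (x_i·y_{i+1} − x_{i+1}·y_i), indices taken mod 4.
Cross-terms: 198, -27, 123, 78  ⇒  Σ = 372
Area = |Σ|/2 = 186.
Hole:
Cross-terms: -14, -1, 25  ⇒  Σ = 10
Area = |Σ|/2 = 5.
Net area = 186 − 5 = 181.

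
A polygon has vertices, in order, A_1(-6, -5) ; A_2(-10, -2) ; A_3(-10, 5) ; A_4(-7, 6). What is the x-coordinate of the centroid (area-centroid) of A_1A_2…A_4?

Apply the shoelace formula. First the cross-terms c_i = x_i·y_{i+1} − x_{i+1}·y_i:
  -38, -70, -25, 71  ⇒  2A = -62, A = -31.
Then Σ (x_i + x_{i+1})·c_i = 1510, so x̄ = 1510 / (6·(-31)) = -755/93.

-755/93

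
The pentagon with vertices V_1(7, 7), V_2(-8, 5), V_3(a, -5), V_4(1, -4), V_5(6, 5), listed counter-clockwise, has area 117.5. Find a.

-7

The doubled signed area Σ (x_i y_{i+1} − x_{i+1} y_i) is linear in a.
With a=0 it equals 172; the coefficient of a is -9 (from the two edges through V_3).
So -9·a + 172 = 2·117.5 = 235 ⇒ a = -7.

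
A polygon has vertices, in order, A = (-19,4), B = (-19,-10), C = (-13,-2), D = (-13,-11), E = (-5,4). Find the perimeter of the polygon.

|AB| = √((0)² + (-14)²) = √196 = 14
|BC| = √((6)² + (8)²) = √100 = 10
|CD| = √((0)² + (-9)²) = √81 = 9
|DE| = √((8)² + (15)²) = √289 = 17
|EA| = √((-14)² + (0)²) = √196 = 14
Perimeter = 14 + 10 + 9 + 17 + 14 = 64.

64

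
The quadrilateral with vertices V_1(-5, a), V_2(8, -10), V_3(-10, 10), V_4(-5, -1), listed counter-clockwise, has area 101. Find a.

The doubled signed area Σ (x_i y_{i+1} − x_{i+1} y_i) is linear in a.
With a=0 it equals 85; the coefficient of a is -13 (from the two edges through V_1).
So -13·a + 85 = 2·101 = 202 ⇒ a = -9.

-9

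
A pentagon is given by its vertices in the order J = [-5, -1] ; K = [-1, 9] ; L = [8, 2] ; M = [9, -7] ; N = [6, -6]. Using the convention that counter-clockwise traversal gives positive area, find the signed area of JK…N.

Σ = (-46) + (-74) + (-74) + (-12) + (-36) = -242
Signed area = Σ/2 = -121 (negative ⇒ clockwise traversal).

-121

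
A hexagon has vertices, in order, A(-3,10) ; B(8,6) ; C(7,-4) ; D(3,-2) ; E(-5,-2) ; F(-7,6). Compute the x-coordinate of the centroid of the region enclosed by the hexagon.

Apply Gauss's area formula. First the cross-terms c_i = x_i·y_{i+1} − x_{i+1}·y_i:
  -98, -74, -2, -16, -44, -52  ⇒  2A = -286, A = -143.
Then Σ (x_i + x_{i+1})·c_i = -540, so x̄ = -540 / (6·(-143)) = 90/143.

90/143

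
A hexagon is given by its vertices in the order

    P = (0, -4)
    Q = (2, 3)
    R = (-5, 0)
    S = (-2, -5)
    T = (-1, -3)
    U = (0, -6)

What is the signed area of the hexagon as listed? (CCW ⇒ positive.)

27.5

P→Q: (0)(3) − (2)(-4) = 8
Q→R: (2)(0) − (-5)(3) = 15
R→S: (-5)(-5) − (-2)(0) = 25
S→T: (-2)(-3) − (-1)(-5) = 1
T→U: (-1)(-6) − (0)(-3) = 6
U→P: (0)(-4) − (0)(-6) = 0
Σ = 55
Signed area = Σ/2 = 27.5 (positive ⇒ counter-clockwise traversal).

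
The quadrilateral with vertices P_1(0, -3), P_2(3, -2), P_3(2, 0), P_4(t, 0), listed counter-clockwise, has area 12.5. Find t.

-4

Write out the shoelace sum; only the two edges meeting at P_4 involve t:
2·Area = [(2·0 − t·0) + (t·(-3) − 0·0)] + 13
       = -3·t + 13 = 25
⇒ t = -4.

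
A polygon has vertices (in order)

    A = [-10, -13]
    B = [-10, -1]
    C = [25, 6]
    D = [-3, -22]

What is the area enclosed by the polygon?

A→B: (-10)(-1) − (-10)(-13) = -120
B→C: (-10)(6) − (25)(-1) = -35
C→D: (25)(-22) − (-3)(6) = -532
D→A: (-3)(-13) − (-10)(-22) = -181
Σ = -868
Area = |Σ|/2 = 434.

434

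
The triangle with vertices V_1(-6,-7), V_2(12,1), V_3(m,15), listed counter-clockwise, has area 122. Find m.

13

The doubled signed area Σ (x_i y_{i+1} − x_{i+1} y_i) is linear in m.
With m=0 it equals 348; the coefficient of m is -8 (from the two edges through V_3).
So -8·m + 348 = 2·122 = 244 ⇒ m = 13.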